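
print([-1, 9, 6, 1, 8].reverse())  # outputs None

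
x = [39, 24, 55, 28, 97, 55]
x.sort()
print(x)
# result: [24, 28, 39, 55, 55, 97]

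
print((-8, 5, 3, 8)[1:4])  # (5, 3, 8)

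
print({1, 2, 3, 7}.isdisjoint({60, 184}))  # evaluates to True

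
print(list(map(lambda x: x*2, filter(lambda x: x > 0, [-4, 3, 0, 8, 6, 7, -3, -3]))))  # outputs [6, 16, 12, 14]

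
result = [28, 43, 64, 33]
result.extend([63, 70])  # [28, 43, 64, 33, 63, 70]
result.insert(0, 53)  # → [53, 28, 43, 64, 33, 63, 70]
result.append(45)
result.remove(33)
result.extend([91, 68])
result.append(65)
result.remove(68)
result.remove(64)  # [53, 28, 43, 63, 70, 45, 91, 65]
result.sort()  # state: [28, 43, 45, 53, 63, 65, 70, 91]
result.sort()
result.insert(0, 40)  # [40, 28, 43, 45, 53, 63, 65, 70, 91]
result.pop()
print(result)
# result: [40, 28, 43, 45, 53, 63, 65, 70]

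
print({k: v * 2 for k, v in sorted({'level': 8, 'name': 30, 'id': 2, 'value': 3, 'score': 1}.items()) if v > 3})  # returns {'level': 16, 'name': 60}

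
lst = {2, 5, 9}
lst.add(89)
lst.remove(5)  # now {2, 9, 89}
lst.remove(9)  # {2, 89}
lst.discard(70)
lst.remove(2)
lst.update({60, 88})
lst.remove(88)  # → {60, 89}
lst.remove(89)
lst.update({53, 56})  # {53, 56, 60}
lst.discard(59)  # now {53, 56, 60}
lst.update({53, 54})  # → {53, 54, 56, 60}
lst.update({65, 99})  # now {53, 54, 56, 60, 65, 99}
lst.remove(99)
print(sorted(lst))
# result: [53, 54, 56, 60, 65]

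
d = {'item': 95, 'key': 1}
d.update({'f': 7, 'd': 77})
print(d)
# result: {'item': 95, 'key': 1, 'f': 7, 'd': 77}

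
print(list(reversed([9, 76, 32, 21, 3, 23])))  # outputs [23, 3, 21, 32, 76, 9]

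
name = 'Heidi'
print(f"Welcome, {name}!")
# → Welcome, Heidi!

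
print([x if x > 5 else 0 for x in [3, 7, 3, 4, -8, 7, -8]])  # [0, 7, 0, 0, 0, 7, 0]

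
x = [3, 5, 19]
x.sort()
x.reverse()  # [19, 5, 3]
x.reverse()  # [3, 5, 19]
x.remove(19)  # [3, 5]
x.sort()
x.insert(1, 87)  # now [3, 87, 5]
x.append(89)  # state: [3, 87, 5, 89]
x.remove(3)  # [87, 5, 89]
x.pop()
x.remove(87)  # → [5]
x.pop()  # 5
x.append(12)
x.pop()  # 12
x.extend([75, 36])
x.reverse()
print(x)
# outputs [36, 75]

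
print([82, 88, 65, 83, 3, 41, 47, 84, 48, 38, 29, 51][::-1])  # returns [51, 29, 38, 48, 84, 47, 41, 3, 83, 65, 88, 82]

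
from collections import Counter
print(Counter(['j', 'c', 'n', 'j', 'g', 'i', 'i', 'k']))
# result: Counter({'j': 2, 'i': 2, 'c': 1, 'n': 1, 'g': 1, 'k': 1})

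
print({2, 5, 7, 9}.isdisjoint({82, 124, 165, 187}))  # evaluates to True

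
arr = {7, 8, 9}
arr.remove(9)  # {7, 8}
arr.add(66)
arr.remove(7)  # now {8, 66}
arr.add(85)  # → {8, 66, 85}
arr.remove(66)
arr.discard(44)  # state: {8, 85}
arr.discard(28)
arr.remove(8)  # {85}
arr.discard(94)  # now {85}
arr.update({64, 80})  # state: {64, 80, 85}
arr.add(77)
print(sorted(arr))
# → [64, 77, 80, 85]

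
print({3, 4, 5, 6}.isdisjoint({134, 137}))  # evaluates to True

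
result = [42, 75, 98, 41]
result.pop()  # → 41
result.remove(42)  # [75, 98]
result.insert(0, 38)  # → [38, 75, 98]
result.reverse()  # [98, 75, 38]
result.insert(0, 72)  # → [72, 98, 75, 38]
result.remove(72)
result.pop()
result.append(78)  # [98, 75, 78]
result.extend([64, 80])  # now [98, 75, 78, 64, 80]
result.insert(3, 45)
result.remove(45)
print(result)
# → [98, 75, 78, 64, 80]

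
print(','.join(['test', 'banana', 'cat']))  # test,banana,cat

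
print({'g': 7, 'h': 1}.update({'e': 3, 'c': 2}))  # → None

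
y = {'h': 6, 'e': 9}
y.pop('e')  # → 9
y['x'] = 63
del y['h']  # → {'x': 63}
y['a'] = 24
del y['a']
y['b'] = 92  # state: {'x': 63, 'b': 92}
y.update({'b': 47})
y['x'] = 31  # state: {'x': 31, 'b': 47}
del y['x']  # {'b': 47}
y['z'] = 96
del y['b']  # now {'z': 96}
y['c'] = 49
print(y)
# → {'z': 96, 'c': 49}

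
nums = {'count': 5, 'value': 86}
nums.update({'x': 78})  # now {'count': 5, 'value': 86, 'x': 78}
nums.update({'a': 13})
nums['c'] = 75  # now {'count': 5, 'value': 86, 'x': 78, 'a': 13, 'c': 75}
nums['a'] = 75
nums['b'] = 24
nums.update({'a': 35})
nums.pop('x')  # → 78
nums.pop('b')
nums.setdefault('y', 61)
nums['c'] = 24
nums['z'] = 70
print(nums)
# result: {'count': 5, 'value': 86, 'a': 35, 'c': 24, 'y': 61, 'z': 70}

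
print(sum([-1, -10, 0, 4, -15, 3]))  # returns -19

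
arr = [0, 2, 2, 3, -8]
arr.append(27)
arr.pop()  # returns 27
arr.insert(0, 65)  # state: [65, 0, 2, 2, 3, -8]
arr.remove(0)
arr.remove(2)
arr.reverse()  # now [-8, 3, 2, 65]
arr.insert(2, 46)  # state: [-8, 3, 46, 2, 65]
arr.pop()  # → 65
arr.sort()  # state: [-8, 2, 3, 46]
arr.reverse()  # [46, 3, 2, -8]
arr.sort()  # [-8, 2, 3, 46]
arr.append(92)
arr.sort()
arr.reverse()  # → [92, 46, 3, 2, -8]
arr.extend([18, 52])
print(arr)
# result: [92, 46, 3, 2, -8, 18, 52]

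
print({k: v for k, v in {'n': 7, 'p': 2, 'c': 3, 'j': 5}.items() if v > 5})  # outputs {'n': 7}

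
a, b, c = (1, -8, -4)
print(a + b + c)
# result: -11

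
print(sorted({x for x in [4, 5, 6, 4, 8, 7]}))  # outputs [4, 5, 6, 7, 8]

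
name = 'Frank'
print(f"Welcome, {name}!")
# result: Welcome, Frank!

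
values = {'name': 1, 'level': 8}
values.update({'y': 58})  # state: {'name': 1, 'level': 8, 'y': 58}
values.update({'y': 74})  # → {'name': 1, 'level': 8, 'y': 74}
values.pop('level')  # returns 8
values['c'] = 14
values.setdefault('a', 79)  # 79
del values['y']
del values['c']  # {'name': 1, 'a': 79}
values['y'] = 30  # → {'name': 1, 'a': 79, 'y': 30}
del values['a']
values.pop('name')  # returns 1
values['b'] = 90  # {'y': 30, 'b': 90}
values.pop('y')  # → 30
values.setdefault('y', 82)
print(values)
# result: {'b': 90, 'y': 82}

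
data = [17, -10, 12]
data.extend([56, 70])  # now [17, -10, 12, 56, 70]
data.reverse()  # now [70, 56, 12, -10, 17]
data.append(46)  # [70, 56, 12, -10, 17, 46]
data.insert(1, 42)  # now [70, 42, 56, 12, -10, 17, 46]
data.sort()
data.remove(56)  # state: [-10, 12, 17, 42, 46, 70]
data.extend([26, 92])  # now [-10, 12, 17, 42, 46, 70, 26, 92]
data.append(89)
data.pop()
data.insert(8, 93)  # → [-10, 12, 17, 42, 46, 70, 26, 92, 93]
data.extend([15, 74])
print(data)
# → [-10, 12, 17, 42, 46, 70, 26, 92, 93, 15, 74]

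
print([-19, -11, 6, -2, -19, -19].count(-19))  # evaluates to 3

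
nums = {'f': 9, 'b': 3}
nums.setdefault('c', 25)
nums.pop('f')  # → 9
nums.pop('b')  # 3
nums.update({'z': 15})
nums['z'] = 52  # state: {'c': 25, 'z': 52}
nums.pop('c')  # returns 25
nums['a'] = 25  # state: {'z': 52, 'a': 25}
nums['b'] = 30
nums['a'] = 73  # {'z': 52, 'a': 73, 'b': 30}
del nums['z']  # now {'a': 73, 'b': 30}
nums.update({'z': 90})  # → {'a': 73, 'b': 30, 'z': 90}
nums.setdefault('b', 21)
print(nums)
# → {'a': 73, 'b': 30, 'z': 90}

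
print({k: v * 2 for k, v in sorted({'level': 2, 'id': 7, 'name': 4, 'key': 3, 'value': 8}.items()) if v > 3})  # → {'id': 14, 'name': 8, 'value': 16}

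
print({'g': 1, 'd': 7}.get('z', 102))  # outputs 102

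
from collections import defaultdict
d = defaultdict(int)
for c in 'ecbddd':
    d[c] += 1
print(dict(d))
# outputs {'e': 1, 'c': 1, 'b': 1, 'd': 3}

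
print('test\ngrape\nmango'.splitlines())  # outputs ['test', 'grape', 'mango']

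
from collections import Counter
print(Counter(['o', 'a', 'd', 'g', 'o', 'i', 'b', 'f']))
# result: Counter({'o': 2, 'a': 1, 'd': 1, 'g': 1, 'i': 1, 'b': 1, 'f': 1})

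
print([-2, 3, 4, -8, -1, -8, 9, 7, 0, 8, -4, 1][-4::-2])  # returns [0, 9, -1, 4, -2]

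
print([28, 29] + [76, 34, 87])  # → [28, 29, 76, 34, 87]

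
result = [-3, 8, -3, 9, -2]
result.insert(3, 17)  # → [-3, 8, -3, 17, 9, -2]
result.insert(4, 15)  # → [-3, 8, -3, 17, 15, 9, -2]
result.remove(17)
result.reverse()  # [-2, 9, 15, -3, 8, -3]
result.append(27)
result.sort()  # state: [-3, -3, -2, 8, 9, 15, 27]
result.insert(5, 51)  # [-3, -3, -2, 8, 9, 51, 15, 27]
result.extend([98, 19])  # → [-3, -3, -2, 8, 9, 51, 15, 27, 98, 19]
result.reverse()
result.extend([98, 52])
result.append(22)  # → [19, 98, 27, 15, 51, 9, 8, -2, -3, -3, 98, 52, 22]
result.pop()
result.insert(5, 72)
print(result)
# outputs [19, 98, 27, 15, 51, 72, 9, 8, -2, -3, -3, 98, 52]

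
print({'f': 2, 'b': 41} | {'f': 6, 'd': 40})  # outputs {'f': 6, 'b': 41, 'd': 40}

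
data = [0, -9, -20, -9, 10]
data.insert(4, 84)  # [0, -9, -20, -9, 84, 10]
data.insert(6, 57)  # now [0, -9, -20, -9, 84, 10, 57]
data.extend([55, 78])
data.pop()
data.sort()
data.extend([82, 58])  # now [-20, -9, -9, 0, 10, 55, 57, 84, 82, 58]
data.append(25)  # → [-20, -9, -9, 0, 10, 55, 57, 84, 82, 58, 25]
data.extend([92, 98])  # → [-20, -9, -9, 0, 10, 55, 57, 84, 82, 58, 25, 92, 98]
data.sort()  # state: [-20, -9, -9, 0, 10, 25, 55, 57, 58, 82, 84, 92, 98]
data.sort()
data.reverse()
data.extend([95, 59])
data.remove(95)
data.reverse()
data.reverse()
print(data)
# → [98, 92, 84, 82, 58, 57, 55, 25, 10, 0, -9, -9, -20, 59]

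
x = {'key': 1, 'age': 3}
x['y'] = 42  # {'key': 1, 'age': 3, 'y': 42}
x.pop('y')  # 42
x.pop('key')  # 1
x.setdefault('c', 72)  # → 72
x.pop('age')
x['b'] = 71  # {'c': 72, 'b': 71}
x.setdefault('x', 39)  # 39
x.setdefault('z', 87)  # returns 87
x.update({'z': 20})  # {'c': 72, 'b': 71, 'x': 39, 'z': 20}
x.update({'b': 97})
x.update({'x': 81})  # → {'c': 72, 'b': 97, 'x': 81, 'z': 20}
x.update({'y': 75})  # {'c': 72, 'b': 97, 'x': 81, 'z': 20, 'y': 75}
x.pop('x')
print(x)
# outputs {'c': 72, 'b': 97, 'z': 20, 'y': 75}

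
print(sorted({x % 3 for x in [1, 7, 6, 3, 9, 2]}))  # [0, 1, 2]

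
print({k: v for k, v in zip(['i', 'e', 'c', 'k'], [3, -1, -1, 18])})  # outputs {'i': 3, 'e': -1, 'c': -1, 'k': 18}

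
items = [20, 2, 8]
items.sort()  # [2, 8, 20]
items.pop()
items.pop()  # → 8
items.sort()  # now [2]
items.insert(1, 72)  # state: [2, 72]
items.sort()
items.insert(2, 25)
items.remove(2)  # [72, 25]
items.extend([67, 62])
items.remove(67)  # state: [72, 25, 62]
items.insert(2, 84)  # [72, 25, 84, 62]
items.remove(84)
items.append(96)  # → [72, 25, 62, 96]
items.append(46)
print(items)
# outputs [72, 25, 62, 96, 46]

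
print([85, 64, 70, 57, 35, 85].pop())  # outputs 85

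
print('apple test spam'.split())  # ['apple', 'test', 'spam']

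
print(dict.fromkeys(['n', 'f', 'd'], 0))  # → {'n': 0, 'f': 0, 'd': 0}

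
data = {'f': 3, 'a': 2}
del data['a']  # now {'f': 3}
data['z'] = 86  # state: {'f': 3, 'z': 86}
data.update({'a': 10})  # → {'f': 3, 'z': 86, 'a': 10}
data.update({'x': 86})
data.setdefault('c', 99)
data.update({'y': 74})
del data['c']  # {'f': 3, 'z': 86, 'a': 10, 'x': 86, 'y': 74}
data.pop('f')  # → 3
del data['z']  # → {'a': 10, 'x': 86, 'y': 74}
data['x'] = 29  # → {'a': 10, 'x': 29, 'y': 74}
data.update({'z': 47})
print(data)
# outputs {'a': 10, 'x': 29, 'y': 74, 'z': 47}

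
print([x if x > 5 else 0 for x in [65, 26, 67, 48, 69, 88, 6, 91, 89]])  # [65, 26, 67, 48, 69, 88, 6, 91, 89]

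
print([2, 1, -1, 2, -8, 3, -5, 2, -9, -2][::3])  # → [2, 2, -5, -2]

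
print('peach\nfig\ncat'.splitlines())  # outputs ['peach', 'fig', 'cat']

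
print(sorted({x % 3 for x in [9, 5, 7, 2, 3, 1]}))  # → [0, 1, 2]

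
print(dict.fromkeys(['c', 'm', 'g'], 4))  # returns {'c': 4, 'm': 4, 'g': 4}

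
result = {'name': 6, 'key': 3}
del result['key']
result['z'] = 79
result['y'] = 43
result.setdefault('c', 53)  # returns 53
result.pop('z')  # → 79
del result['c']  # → {'name': 6, 'y': 43}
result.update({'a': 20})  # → {'name': 6, 'y': 43, 'a': 20}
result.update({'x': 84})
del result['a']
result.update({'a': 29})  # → {'name': 6, 'y': 43, 'x': 84, 'a': 29}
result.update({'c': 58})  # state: {'name': 6, 'y': 43, 'x': 84, 'a': 29, 'c': 58}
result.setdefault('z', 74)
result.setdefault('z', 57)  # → 74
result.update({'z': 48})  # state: {'name': 6, 'y': 43, 'x': 84, 'a': 29, 'c': 58, 'z': 48}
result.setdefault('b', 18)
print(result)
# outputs {'name': 6, 'y': 43, 'x': 84, 'a': 29, 'c': 58, 'z': 48, 'b': 18}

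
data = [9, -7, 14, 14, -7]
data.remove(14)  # [9, -7, 14, -7]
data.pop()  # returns -7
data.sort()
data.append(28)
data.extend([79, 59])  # [-7, 9, 14, 28, 79, 59]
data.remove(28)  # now [-7, 9, 14, 79, 59]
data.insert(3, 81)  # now [-7, 9, 14, 81, 79, 59]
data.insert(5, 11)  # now [-7, 9, 14, 81, 79, 11, 59]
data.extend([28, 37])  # [-7, 9, 14, 81, 79, 11, 59, 28, 37]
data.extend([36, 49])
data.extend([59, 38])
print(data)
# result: [-7, 9, 14, 81, 79, 11, 59, 28, 37, 36, 49, 59, 38]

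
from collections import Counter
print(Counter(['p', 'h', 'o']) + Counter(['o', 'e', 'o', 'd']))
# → Counter({'o': 3, 'p': 1, 'h': 1, 'e': 1, 'd': 1})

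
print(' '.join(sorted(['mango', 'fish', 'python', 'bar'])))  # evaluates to bar fish mango python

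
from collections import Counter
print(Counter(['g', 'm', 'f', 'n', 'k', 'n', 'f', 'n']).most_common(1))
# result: [('n', 3)]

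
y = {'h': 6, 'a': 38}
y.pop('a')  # 38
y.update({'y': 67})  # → {'h': 6, 'y': 67}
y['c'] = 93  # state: {'h': 6, 'y': 67, 'c': 93}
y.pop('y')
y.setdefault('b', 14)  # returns 14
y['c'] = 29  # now {'h': 6, 'c': 29, 'b': 14}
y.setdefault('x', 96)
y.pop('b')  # 14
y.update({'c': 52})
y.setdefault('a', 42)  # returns 42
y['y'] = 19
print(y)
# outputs {'h': 6, 'c': 52, 'x': 96, 'a': 42, 'y': 19}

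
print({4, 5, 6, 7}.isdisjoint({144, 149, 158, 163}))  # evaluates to True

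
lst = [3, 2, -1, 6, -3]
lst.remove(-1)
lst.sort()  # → [-3, 2, 3, 6]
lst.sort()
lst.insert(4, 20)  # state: [-3, 2, 3, 6, 20]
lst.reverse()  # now [20, 6, 3, 2, -3]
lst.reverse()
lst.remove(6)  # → [-3, 2, 3, 20]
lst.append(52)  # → [-3, 2, 3, 20, 52]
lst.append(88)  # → [-3, 2, 3, 20, 52, 88]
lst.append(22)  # [-3, 2, 3, 20, 52, 88, 22]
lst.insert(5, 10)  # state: [-3, 2, 3, 20, 52, 10, 88, 22]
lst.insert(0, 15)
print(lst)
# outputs [15, -3, 2, 3, 20, 52, 10, 88, 22]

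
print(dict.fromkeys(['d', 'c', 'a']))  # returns {'d': None, 'c': None, 'a': None}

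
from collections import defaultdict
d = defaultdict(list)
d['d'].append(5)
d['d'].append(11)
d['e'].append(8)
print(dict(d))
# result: {'d': [5, 11], 'e': [8]}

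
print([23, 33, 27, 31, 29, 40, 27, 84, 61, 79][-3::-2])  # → [84, 40, 31, 33]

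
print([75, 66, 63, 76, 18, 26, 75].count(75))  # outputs 2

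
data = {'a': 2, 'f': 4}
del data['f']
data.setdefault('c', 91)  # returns 91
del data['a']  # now {'c': 91}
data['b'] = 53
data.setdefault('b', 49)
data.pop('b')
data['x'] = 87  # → {'c': 91, 'x': 87}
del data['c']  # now {'x': 87}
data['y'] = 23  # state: {'x': 87, 'y': 23}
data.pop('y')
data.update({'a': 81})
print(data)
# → {'x': 87, 'a': 81}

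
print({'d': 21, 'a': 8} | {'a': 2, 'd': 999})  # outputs {'d': 999, 'a': 2}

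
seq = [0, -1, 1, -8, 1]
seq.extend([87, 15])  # [0, -1, 1, -8, 1, 87, 15]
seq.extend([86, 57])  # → [0, -1, 1, -8, 1, 87, 15, 86, 57]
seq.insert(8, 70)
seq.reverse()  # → [57, 70, 86, 15, 87, 1, -8, 1, -1, 0]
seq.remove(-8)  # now [57, 70, 86, 15, 87, 1, 1, -1, 0]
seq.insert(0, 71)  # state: [71, 57, 70, 86, 15, 87, 1, 1, -1, 0]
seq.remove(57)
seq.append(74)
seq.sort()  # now [-1, 0, 1, 1, 15, 70, 71, 74, 86, 87]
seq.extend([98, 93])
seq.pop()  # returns 93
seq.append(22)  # [-1, 0, 1, 1, 15, 70, 71, 74, 86, 87, 98, 22]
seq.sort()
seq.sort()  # [-1, 0, 1, 1, 15, 22, 70, 71, 74, 86, 87, 98]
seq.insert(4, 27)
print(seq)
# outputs [-1, 0, 1, 1, 27, 15, 22, 70, 71, 74, 86, 87, 98]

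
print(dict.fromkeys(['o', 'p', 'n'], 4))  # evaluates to {'o': 4, 'p': 4, 'n': 4}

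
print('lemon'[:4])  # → lemo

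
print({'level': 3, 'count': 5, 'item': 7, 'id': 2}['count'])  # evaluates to 5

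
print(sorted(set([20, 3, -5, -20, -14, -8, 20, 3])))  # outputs [-20, -14, -8, -5, 3, 20]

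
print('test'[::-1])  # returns tset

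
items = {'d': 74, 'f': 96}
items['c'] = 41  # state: {'d': 74, 'f': 96, 'c': 41}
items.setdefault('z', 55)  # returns 55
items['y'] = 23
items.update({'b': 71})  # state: {'d': 74, 'f': 96, 'c': 41, 'z': 55, 'y': 23, 'b': 71}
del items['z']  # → {'d': 74, 'f': 96, 'c': 41, 'y': 23, 'b': 71}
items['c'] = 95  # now {'d': 74, 'f': 96, 'c': 95, 'y': 23, 'b': 71}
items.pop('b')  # 71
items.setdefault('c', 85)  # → 95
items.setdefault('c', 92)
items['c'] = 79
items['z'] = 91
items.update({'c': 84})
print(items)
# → {'d': 74, 'f': 96, 'c': 84, 'y': 23, 'z': 91}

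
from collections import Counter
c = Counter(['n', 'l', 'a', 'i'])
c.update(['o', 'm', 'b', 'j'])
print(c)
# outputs Counter({'n': 1, 'l': 1, 'a': 1, 'i': 1, 'o': 1, 'm': 1, 'b': 1, 'j': 1})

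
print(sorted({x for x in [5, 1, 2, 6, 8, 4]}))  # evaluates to [1, 2, 4, 5, 6, 8]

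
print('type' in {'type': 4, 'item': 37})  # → True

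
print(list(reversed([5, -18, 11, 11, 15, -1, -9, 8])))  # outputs [8, -9, -1, 15, 11, 11, -18, 5]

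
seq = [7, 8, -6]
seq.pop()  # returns -6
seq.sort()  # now [7, 8]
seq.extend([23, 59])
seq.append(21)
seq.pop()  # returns 21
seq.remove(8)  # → [7, 23, 59]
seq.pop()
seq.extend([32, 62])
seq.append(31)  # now [7, 23, 32, 62, 31]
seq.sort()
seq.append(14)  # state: [7, 23, 31, 32, 62, 14]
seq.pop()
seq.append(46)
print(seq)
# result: [7, 23, 31, 32, 62, 46]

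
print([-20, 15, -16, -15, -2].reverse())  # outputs None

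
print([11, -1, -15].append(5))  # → None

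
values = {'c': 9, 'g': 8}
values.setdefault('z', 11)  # 11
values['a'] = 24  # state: {'c': 9, 'g': 8, 'z': 11, 'a': 24}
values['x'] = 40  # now {'c': 9, 'g': 8, 'z': 11, 'a': 24, 'x': 40}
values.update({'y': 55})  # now {'c': 9, 'g': 8, 'z': 11, 'a': 24, 'x': 40, 'y': 55}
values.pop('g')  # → 8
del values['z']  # {'c': 9, 'a': 24, 'x': 40, 'y': 55}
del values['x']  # {'c': 9, 'a': 24, 'y': 55}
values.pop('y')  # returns 55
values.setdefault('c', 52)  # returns 9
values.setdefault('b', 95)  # 95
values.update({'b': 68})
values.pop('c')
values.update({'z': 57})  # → {'a': 24, 'b': 68, 'z': 57}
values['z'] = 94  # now {'a': 24, 'b': 68, 'z': 94}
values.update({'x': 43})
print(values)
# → {'a': 24, 'b': 68, 'z': 94, 'x': 43}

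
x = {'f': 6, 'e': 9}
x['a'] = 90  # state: {'f': 6, 'e': 9, 'a': 90}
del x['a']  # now {'f': 6, 'e': 9}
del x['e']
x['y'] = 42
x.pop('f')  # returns 6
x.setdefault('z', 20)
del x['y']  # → {'z': 20}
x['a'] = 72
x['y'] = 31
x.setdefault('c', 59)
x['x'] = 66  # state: {'z': 20, 'a': 72, 'y': 31, 'c': 59, 'x': 66}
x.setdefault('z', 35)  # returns 20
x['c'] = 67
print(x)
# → {'z': 20, 'a': 72, 'y': 31, 'c': 67, 'x': 66}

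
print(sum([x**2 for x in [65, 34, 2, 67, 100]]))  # 19874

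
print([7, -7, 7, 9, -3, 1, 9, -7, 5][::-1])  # [5, -7, 9, 1, -3, 9, 7, -7, 7]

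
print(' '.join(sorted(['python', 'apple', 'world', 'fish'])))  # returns apple fish python world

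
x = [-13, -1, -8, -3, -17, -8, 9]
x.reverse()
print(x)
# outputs [9, -8, -17, -3, -8, -1, -13]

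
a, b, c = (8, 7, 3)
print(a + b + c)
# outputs 18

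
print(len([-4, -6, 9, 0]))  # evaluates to 4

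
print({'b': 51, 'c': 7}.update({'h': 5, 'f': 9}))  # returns None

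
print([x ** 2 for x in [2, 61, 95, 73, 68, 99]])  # [4, 3721, 9025, 5329, 4624, 9801]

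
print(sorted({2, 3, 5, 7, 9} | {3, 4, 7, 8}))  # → [2, 3, 4, 5, 7, 8, 9]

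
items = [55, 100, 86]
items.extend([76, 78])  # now [55, 100, 86, 76, 78]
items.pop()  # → 78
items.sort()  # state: [55, 76, 86, 100]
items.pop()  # 100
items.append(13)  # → [55, 76, 86, 13]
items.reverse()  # [13, 86, 76, 55]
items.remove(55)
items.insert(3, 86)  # [13, 86, 76, 86]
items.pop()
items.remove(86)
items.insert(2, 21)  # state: [13, 76, 21]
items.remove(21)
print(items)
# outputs [13, 76]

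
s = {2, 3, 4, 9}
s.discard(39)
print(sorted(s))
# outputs [2, 3, 4, 9]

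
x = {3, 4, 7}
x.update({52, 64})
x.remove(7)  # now {3, 4, 52, 64}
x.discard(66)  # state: {3, 4, 52, 64}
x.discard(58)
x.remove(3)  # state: {4, 52, 64}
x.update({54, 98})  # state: {4, 52, 54, 64, 98}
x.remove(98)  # {4, 52, 54, 64}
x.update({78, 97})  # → {4, 52, 54, 64, 78, 97}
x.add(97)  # {4, 52, 54, 64, 78, 97}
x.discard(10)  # {4, 52, 54, 64, 78, 97}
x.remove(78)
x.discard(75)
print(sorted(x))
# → [4, 52, 54, 64, 97]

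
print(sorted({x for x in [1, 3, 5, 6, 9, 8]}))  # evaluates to [1, 3, 5, 6, 8, 9]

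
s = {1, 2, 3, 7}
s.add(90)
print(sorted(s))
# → [1, 2, 3, 7, 90]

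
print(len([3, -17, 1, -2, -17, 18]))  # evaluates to 6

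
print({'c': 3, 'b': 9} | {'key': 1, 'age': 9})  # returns {'c': 3, 'b': 9, 'key': 1, 'age': 9}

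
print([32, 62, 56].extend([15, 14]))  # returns None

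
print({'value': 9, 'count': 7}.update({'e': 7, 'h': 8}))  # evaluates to None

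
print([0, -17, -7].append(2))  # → None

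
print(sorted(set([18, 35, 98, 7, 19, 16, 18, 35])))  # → [7, 16, 18, 19, 35, 98]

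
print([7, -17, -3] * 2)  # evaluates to [7, -17, -3, 7, -17, -3]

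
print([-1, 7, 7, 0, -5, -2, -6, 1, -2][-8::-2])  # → [7]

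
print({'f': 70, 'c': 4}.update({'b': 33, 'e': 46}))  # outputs None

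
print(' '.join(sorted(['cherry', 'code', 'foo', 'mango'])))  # cherry code foo mango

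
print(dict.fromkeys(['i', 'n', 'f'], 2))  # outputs {'i': 2, 'n': 2, 'f': 2}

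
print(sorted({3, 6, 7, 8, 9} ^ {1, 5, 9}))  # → [1, 3, 5, 6, 7, 8]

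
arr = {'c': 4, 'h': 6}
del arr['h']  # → {'c': 4}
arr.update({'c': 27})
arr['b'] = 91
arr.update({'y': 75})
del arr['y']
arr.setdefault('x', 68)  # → 68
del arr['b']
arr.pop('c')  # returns 27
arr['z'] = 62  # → {'x': 68, 'z': 62}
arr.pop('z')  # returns 62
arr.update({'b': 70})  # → {'x': 68, 'b': 70}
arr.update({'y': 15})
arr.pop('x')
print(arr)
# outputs {'b': 70, 'y': 15}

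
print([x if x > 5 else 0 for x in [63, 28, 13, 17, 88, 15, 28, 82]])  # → [63, 28, 13, 17, 88, 15, 28, 82]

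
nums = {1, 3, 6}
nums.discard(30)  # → {1, 3, 6}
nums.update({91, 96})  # {1, 3, 6, 91, 96}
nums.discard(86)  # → {1, 3, 6, 91, 96}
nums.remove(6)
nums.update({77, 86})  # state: {1, 3, 77, 86, 91, 96}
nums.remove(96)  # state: {1, 3, 77, 86, 91}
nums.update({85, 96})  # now {1, 3, 77, 85, 86, 91, 96}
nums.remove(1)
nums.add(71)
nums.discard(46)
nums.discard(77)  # {3, 71, 85, 86, 91, 96}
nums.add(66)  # {3, 66, 71, 85, 86, 91, 96}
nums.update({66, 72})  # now {3, 66, 71, 72, 85, 86, 91, 96}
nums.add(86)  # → {3, 66, 71, 72, 85, 86, 91, 96}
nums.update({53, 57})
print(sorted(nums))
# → [3, 53, 57, 66, 71, 72, 85, 86, 91, 96]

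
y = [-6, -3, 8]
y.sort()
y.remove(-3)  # [-6, 8]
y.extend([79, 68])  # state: [-6, 8, 79, 68]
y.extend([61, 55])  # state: [-6, 8, 79, 68, 61, 55]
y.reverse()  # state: [55, 61, 68, 79, 8, -6]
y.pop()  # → -6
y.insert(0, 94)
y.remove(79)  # [94, 55, 61, 68, 8]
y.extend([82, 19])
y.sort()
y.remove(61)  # [8, 19, 55, 68, 82, 94]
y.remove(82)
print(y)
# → [8, 19, 55, 68, 94]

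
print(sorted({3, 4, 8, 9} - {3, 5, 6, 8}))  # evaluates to [4, 9]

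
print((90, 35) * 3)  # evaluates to (90, 35, 90, 35, 90, 35)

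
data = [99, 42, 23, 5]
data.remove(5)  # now [99, 42, 23]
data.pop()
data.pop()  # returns 42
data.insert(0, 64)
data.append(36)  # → [64, 99, 36]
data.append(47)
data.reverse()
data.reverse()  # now [64, 99, 36, 47]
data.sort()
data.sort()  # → [36, 47, 64, 99]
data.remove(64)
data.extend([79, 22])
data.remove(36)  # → [47, 99, 79, 22]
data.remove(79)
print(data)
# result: [47, 99, 22]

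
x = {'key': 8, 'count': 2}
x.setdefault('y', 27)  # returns 27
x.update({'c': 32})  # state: {'key': 8, 'count': 2, 'y': 27, 'c': 32}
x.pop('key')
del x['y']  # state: {'count': 2, 'c': 32}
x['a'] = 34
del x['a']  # {'count': 2, 'c': 32}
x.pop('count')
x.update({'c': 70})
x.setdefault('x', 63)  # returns 63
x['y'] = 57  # {'c': 70, 'x': 63, 'y': 57}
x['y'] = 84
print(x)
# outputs {'c': 70, 'x': 63, 'y': 84}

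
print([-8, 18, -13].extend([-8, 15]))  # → None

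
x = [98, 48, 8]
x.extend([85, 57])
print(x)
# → [98, 48, 8, 85, 57]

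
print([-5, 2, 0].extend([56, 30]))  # None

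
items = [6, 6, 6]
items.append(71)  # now [6, 6, 6, 71]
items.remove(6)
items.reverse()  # [71, 6, 6]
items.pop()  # 6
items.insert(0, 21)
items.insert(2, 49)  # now [21, 71, 49, 6]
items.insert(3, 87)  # [21, 71, 49, 87, 6]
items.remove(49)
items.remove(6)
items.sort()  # [21, 71, 87]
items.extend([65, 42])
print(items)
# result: [21, 71, 87, 65, 42]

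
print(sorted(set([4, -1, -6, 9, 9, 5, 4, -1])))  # [-6, -1, 4, 5, 9]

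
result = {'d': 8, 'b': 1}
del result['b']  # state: {'d': 8}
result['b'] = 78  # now {'d': 8, 'b': 78}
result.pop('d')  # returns 8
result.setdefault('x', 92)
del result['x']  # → {'b': 78}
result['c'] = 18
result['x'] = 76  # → {'b': 78, 'c': 18, 'x': 76}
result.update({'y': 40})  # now {'b': 78, 'c': 18, 'x': 76, 'y': 40}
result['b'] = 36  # {'b': 36, 'c': 18, 'x': 76, 'y': 40}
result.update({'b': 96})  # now {'b': 96, 'c': 18, 'x': 76, 'y': 40}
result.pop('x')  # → 76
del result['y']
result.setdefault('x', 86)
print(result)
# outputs {'b': 96, 'c': 18, 'x': 86}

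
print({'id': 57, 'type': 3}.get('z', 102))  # 102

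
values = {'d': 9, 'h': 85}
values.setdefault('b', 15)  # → 15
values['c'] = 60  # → {'d': 9, 'h': 85, 'b': 15, 'c': 60}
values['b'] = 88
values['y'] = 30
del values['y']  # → {'d': 9, 'h': 85, 'b': 88, 'c': 60}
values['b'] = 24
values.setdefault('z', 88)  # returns 88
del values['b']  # {'d': 9, 'h': 85, 'c': 60, 'z': 88}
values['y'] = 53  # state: {'d': 9, 'h': 85, 'c': 60, 'z': 88, 'y': 53}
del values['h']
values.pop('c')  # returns 60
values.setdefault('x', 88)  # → 88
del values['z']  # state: {'d': 9, 'y': 53, 'x': 88}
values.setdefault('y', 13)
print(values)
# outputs {'d': 9, 'y': 53, 'x': 88}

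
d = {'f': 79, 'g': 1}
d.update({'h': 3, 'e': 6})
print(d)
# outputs {'f': 79, 'g': 1, 'h': 3, 'e': 6}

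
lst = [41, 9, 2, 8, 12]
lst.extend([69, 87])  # [41, 9, 2, 8, 12, 69, 87]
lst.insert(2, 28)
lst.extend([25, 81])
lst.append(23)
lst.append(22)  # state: [41, 9, 28, 2, 8, 12, 69, 87, 25, 81, 23, 22]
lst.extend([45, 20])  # [41, 9, 28, 2, 8, 12, 69, 87, 25, 81, 23, 22, 45, 20]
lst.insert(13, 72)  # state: [41, 9, 28, 2, 8, 12, 69, 87, 25, 81, 23, 22, 45, 72, 20]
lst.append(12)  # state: [41, 9, 28, 2, 8, 12, 69, 87, 25, 81, 23, 22, 45, 72, 20, 12]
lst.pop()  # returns 12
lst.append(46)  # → [41, 9, 28, 2, 8, 12, 69, 87, 25, 81, 23, 22, 45, 72, 20, 46]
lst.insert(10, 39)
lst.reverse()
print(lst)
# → [46, 20, 72, 45, 22, 23, 39, 81, 25, 87, 69, 12, 8, 2, 28, 9, 41]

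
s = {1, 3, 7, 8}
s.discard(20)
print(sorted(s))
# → [1, 3, 7, 8]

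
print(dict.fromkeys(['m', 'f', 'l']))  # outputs {'m': None, 'f': None, 'l': None}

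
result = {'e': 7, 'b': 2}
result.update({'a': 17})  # {'e': 7, 'b': 2, 'a': 17}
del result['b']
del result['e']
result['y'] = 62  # {'a': 17, 'y': 62}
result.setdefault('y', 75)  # 62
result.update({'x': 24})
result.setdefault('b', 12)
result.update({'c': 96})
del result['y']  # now {'a': 17, 'x': 24, 'b': 12, 'c': 96}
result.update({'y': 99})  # {'a': 17, 'x': 24, 'b': 12, 'c': 96, 'y': 99}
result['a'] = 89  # {'a': 89, 'x': 24, 'b': 12, 'c': 96, 'y': 99}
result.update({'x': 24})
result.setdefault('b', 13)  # 12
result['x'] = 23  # {'a': 89, 'x': 23, 'b': 12, 'c': 96, 'y': 99}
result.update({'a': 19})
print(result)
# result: {'a': 19, 'x': 23, 'b': 12, 'c': 96, 'y': 99}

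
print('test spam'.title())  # Test Spam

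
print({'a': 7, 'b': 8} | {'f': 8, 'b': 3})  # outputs {'a': 7, 'b': 3, 'f': 8}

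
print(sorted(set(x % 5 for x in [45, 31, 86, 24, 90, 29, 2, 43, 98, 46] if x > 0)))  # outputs [0, 1, 2, 3, 4]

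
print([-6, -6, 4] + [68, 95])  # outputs [-6, -6, 4, 68, 95]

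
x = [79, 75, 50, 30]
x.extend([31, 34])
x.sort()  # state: [30, 31, 34, 50, 75, 79]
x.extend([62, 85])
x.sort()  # [30, 31, 34, 50, 62, 75, 79, 85]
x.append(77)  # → [30, 31, 34, 50, 62, 75, 79, 85, 77]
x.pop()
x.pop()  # 85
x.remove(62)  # [30, 31, 34, 50, 75, 79]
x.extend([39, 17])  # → [30, 31, 34, 50, 75, 79, 39, 17]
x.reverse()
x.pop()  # 30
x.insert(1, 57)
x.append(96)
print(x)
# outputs [17, 57, 39, 79, 75, 50, 34, 31, 96]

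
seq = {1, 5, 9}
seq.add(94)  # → {1, 5, 9, 94}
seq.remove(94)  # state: {1, 5, 9}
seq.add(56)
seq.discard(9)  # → {1, 5, 56}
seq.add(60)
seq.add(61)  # {1, 5, 56, 60, 61}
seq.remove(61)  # {1, 5, 56, 60}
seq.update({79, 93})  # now {1, 5, 56, 60, 79, 93}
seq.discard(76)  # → {1, 5, 56, 60, 79, 93}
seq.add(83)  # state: {1, 5, 56, 60, 79, 83, 93}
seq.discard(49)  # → {1, 5, 56, 60, 79, 83, 93}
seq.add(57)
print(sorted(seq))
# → [1, 5, 56, 57, 60, 79, 83, 93]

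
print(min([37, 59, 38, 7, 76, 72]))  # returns 7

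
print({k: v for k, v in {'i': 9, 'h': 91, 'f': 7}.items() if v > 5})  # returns {'i': 9, 'h': 91, 'f': 7}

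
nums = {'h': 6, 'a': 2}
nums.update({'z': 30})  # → {'h': 6, 'a': 2, 'z': 30}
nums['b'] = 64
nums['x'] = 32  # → {'h': 6, 'a': 2, 'z': 30, 'b': 64, 'x': 32}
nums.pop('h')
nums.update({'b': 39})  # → {'a': 2, 'z': 30, 'b': 39, 'x': 32}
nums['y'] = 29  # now {'a': 2, 'z': 30, 'b': 39, 'x': 32, 'y': 29}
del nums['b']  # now {'a': 2, 'z': 30, 'x': 32, 'y': 29}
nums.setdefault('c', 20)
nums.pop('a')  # 2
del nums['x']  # {'z': 30, 'y': 29, 'c': 20}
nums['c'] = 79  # {'z': 30, 'y': 29, 'c': 79}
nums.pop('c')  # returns 79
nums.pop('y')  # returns 29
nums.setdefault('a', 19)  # 19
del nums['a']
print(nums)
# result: {'z': 30}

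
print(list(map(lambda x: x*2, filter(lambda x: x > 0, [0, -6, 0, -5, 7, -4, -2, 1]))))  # [14, 2]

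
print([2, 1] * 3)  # [2, 1, 2, 1, 2, 1]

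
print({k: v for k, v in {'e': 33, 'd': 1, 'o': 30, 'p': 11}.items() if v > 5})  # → {'e': 33, 'o': 30, 'p': 11}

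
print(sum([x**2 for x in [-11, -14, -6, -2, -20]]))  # 757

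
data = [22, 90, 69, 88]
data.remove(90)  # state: [22, 69, 88]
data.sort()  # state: [22, 69, 88]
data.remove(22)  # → [69, 88]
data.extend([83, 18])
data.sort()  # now [18, 69, 83, 88]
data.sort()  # [18, 69, 83, 88]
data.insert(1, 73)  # [18, 73, 69, 83, 88]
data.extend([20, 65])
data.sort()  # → [18, 20, 65, 69, 73, 83, 88]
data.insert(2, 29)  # [18, 20, 29, 65, 69, 73, 83, 88]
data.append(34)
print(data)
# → [18, 20, 29, 65, 69, 73, 83, 88, 34]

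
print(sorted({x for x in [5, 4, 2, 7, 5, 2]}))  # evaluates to [2, 4, 5, 7]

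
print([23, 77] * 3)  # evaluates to [23, 77, 23, 77, 23, 77]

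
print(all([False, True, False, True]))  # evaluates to False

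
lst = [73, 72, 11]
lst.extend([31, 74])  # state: [73, 72, 11, 31, 74]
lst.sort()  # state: [11, 31, 72, 73, 74]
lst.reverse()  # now [74, 73, 72, 31, 11]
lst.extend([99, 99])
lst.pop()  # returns 99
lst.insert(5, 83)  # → [74, 73, 72, 31, 11, 83, 99]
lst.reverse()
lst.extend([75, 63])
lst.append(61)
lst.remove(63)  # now [99, 83, 11, 31, 72, 73, 74, 75, 61]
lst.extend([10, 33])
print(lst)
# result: [99, 83, 11, 31, 72, 73, 74, 75, 61, 10, 33]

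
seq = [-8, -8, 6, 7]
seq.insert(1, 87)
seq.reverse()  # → [7, 6, -8, 87, -8]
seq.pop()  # -8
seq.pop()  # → 87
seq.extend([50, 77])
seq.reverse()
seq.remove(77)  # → [50, -8, 6, 7]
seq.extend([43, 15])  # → [50, -8, 6, 7, 43, 15]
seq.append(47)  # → [50, -8, 6, 7, 43, 15, 47]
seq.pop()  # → 47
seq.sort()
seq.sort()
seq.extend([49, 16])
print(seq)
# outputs [-8, 6, 7, 15, 43, 50, 49, 16]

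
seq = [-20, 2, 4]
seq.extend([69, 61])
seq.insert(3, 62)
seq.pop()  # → 61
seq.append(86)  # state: [-20, 2, 4, 62, 69, 86]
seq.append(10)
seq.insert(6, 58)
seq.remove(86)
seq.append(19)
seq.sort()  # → [-20, 2, 4, 10, 19, 58, 62, 69]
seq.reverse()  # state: [69, 62, 58, 19, 10, 4, 2, -20]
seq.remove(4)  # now [69, 62, 58, 19, 10, 2, -20]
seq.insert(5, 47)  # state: [69, 62, 58, 19, 10, 47, 2, -20]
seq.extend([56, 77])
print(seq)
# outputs [69, 62, 58, 19, 10, 47, 2, -20, 56, 77]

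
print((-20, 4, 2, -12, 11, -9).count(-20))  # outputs 1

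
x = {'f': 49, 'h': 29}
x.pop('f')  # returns 49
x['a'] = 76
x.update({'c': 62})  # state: {'h': 29, 'a': 76, 'c': 62}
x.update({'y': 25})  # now {'h': 29, 'a': 76, 'c': 62, 'y': 25}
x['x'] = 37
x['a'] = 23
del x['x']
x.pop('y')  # 25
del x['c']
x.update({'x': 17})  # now {'h': 29, 'a': 23, 'x': 17}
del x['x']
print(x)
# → {'h': 29, 'a': 23}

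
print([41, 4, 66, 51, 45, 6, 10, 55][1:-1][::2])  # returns [4, 51, 6]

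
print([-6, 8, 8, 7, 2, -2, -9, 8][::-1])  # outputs [8, -9, -2, 2, 7, 8, 8, -6]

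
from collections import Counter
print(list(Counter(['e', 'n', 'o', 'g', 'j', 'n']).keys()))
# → ['e', 'n', 'o', 'g', 'j']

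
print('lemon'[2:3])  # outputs m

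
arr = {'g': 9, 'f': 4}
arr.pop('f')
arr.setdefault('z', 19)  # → 19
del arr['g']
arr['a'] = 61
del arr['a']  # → {'z': 19}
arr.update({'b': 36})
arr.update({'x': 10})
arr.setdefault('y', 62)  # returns 62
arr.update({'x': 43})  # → {'z': 19, 'b': 36, 'x': 43, 'y': 62}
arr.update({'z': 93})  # {'z': 93, 'b': 36, 'x': 43, 'y': 62}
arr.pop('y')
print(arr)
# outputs {'z': 93, 'b': 36, 'x': 43}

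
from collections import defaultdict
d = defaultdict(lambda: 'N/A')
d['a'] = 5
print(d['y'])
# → N/A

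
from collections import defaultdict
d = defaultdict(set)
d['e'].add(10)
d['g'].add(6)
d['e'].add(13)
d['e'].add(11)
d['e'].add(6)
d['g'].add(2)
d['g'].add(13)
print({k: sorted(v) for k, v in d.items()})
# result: {'e': [6, 10, 11, 13], 'g': [2, 6, 13]}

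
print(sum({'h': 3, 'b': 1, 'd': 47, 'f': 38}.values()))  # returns 89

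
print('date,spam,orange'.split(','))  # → ['date', 'spam', 'orange']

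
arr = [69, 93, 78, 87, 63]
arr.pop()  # 63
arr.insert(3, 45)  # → [69, 93, 78, 45, 87]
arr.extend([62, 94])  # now [69, 93, 78, 45, 87, 62, 94]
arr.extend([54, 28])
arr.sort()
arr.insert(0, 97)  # [97, 28, 45, 54, 62, 69, 78, 87, 93, 94]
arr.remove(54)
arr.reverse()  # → [94, 93, 87, 78, 69, 62, 45, 28, 97]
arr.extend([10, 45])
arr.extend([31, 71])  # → [94, 93, 87, 78, 69, 62, 45, 28, 97, 10, 45, 31, 71]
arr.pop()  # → 71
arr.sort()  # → [10, 28, 31, 45, 45, 62, 69, 78, 87, 93, 94, 97]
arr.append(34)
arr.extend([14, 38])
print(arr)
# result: [10, 28, 31, 45, 45, 62, 69, 78, 87, 93, 94, 97, 34, 14, 38]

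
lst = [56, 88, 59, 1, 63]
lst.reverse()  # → [63, 1, 59, 88, 56]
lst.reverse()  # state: [56, 88, 59, 1, 63]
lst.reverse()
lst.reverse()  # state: [56, 88, 59, 1, 63]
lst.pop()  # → 63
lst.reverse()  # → [1, 59, 88, 56]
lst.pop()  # 56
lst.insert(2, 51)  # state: [1, 59, 51, 88]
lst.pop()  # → 88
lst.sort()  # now [1, 51, 59]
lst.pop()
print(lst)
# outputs [1, 51]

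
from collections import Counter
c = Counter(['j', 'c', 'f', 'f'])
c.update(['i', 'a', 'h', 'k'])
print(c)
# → Counter({'f': 2, 'j': 1, 'c': 1, 'i': 1, 'a': 1, 'h': 1, 'k': 1})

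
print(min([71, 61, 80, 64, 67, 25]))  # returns 25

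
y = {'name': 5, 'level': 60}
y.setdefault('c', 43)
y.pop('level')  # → 60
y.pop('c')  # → 43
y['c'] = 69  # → {'name': 5, 'c': 69}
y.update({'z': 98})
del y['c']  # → {'name': 5, 'z': 98}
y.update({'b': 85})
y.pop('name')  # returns 5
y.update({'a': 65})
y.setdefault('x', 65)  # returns 65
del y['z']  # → {'b': 85, 'a': 65, 'x': 65}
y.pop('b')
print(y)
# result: {'a': 65, 'x': 65}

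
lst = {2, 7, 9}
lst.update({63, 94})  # {2, 7, 9, 63, 94}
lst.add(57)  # {2, 7, 9, 57, 63, 94}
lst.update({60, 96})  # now {2, 7, 9, 57, 60, 63, 94, 96}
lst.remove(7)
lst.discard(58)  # {2, 9, 57, 60, 63, 94, 96}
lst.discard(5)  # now {2, 9, 57, 60, 63, 94, 96}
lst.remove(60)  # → {2, 9, 57, 63, 94, 96}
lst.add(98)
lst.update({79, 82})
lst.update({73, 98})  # {2, 9, 57, 63, 73, 79, 82, 94, 96, 98}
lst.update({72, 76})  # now {2, 9, 57, 63, 72, 73, 76, 79, 82, 94, 96, 98}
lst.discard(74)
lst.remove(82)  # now {2, 9, 57, 63, 72, 73, 76, 79, 94, 96, 98}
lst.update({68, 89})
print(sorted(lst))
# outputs [2, 9, 57, 63, 68, 72, 73, 76, 79, 89, 94, 96, 98]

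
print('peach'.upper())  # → PEACH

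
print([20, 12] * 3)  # [20, 12, 20, 12, 20, 12]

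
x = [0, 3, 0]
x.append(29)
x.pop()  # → 29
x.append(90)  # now [0, 3, 0, 90]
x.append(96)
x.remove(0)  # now [3, 0, 90, 96]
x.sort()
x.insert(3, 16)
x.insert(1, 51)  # [0, 51, 3, 90, 16, 96]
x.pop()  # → 96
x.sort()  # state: [0, 3, 16, 51, 90]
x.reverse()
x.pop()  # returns 0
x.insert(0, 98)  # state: [98, 90, 51, 16, 3]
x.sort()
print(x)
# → [3, 16, 51, 90, 98]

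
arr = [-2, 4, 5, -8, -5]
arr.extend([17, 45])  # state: [-2, 4, 5, -8, -5, 17, 45]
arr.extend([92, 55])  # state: [-2, 4, 5, -8, -5, 17, 45, 92, 55]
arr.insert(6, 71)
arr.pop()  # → 55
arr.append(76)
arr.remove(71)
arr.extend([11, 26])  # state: [-2, 4, 5, -8, -5, 17, 45, 92, 76, 11, 26]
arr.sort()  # [-8, -5, -2, 4, 5, 11, 17, 26, 45, 76, 92]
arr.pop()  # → 92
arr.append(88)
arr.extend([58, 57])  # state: [-8, -5, -2, 4, 5, 11, 17, 26, 45, 76, 88, 58, 57]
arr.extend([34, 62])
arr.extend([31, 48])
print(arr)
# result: [-8, -5, -2, 4, 5, 11, 17, 26, 45, 76, 88, 58, 57, 34, 62, 31, 48]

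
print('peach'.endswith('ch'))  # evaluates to True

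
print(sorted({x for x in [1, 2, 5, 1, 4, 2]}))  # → [1, 2, 4, 5]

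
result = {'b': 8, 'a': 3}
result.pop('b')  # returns 8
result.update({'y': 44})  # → {'a': 3, 'y': 44}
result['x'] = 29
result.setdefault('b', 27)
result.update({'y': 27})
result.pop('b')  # 27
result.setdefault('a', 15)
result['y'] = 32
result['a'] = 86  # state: {'a': 86, 'y': 32, 'x': 29}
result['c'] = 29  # {'a': 86, 'y': 32, 'x': 29, 'c': 29}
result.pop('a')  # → 86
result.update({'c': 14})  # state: {'y': 32, 'x': 29, 'c': 14}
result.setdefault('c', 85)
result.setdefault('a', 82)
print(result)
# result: {'y': 32, 'x': 29, 'c': 14, 'a': 82}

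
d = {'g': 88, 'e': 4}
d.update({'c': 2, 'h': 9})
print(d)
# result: {'g': 88, 'e': 4, 'c': 2, 'h': 9}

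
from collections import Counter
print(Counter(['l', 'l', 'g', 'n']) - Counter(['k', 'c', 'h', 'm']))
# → Counter({'l': 2, 'g': 1, 'n': 1})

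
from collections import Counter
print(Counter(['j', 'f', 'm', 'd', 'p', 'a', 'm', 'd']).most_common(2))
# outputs [('m', 2), ('d', 2)]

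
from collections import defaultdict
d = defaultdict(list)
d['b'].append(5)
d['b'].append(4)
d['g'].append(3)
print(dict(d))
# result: {'b': [5, 4], 'g': [3]}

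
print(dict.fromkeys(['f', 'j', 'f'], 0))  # {'f': 0, 'j': 0}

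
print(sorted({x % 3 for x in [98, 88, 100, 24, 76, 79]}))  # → [0, 1, 2]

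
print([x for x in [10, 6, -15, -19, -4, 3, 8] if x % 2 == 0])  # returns [10, 6, -4, 8]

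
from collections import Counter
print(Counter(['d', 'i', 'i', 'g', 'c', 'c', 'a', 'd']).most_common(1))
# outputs [('d', 2)]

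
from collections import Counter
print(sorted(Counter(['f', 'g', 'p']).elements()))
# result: ['f', 'g', 'p']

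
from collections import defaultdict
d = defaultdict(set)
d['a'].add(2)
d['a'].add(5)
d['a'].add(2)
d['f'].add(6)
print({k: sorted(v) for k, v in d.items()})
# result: {'a': [2, 5], 'f': [6]}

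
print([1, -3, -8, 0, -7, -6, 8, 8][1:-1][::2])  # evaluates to [-3, 0, -6]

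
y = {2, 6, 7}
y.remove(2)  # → {6, 7}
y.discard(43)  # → {6, 7}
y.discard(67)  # {6, 7}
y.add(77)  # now {6, 7, 77}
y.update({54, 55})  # {6, 7, 54, 55, 77}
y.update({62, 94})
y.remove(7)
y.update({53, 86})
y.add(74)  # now {6, 53, 54, 55, 62, 74, 77, 86, 94}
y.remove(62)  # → {6, 53, 54, 55, 74, 77, 86, 94}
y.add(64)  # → {6, 53, 54, 55, 64, 74, 77, 86, 94}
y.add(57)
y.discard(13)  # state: {6, 53, 54, 55, 57, 64, 74, 77, 86, 94}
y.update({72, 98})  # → {6, 53, 54, 55, 57, 64, 72, 74, 77, 86, 94, 98}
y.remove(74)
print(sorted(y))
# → [6, 53, 54, 55, 57, 64, 72, 77, 86, 94, 98]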